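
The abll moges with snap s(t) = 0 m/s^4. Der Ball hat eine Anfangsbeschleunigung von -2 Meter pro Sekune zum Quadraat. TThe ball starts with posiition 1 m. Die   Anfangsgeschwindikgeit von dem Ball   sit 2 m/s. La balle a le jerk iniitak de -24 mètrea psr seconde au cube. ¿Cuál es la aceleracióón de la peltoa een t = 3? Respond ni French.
Nous devons trouver la primitive de notre équation du snap s(t) = 0 2 fois. En prenant ∫s(t)dt et en appliquant j(0) = -24, nous trouvons j(t) = -24. En intégrant le jerk et en utilisant la condition initiale a(0) = -2, nous obtenons a(t) = -24·t - 2. De l'équation de l'accélération a(t) = -24·t - 2, nous substituons t = 3 pour obtenir a = -74.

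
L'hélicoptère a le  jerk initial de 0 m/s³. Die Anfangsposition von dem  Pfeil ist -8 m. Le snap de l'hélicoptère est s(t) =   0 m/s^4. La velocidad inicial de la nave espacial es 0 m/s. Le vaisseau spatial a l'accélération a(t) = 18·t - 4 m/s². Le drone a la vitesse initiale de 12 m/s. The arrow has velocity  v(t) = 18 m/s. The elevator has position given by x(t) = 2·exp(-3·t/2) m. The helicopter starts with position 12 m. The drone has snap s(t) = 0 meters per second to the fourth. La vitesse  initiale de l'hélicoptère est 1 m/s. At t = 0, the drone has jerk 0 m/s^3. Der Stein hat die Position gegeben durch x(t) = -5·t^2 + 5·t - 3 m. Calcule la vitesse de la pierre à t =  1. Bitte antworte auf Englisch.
Starting from position x(t) = -5·t^2 + 5·t - 3, we take 1 derivative. Taking d/dt of x(t), we find v(t) = 5 - 10·t. From the given velocity equation v(t) = 5 - 10·t, we substitute t = 1 to get v = -5.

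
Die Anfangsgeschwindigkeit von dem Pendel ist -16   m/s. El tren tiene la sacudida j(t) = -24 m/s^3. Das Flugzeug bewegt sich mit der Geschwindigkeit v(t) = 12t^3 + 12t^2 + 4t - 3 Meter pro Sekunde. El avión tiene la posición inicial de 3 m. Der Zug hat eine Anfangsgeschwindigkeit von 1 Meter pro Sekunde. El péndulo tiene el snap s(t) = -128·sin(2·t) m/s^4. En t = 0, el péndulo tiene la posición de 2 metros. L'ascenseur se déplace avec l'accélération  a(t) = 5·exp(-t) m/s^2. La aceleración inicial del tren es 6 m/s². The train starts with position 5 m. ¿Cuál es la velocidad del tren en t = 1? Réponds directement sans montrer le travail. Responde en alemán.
v(1) = -5.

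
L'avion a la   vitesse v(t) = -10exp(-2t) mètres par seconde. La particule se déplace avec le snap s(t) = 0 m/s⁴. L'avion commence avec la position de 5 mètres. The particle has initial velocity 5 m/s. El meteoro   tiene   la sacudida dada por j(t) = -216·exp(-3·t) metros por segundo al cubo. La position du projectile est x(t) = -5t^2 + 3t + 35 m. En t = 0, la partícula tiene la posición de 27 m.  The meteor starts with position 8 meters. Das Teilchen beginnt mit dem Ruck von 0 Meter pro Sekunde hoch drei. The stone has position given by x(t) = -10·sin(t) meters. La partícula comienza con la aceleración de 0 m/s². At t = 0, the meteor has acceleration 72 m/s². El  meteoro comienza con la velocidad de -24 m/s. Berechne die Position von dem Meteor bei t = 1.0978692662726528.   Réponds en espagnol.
Necesitamos integrar nuestra ecuación de la sacudida j(t) = -216·exp(-3·t) 3 veces. La antiderivada de la sacudida es la aceleración. Usando a(0) = 72, obtenemos a(t) = 72·exp(-3·t). La integral de la aceleración, con v(0) = -24, da la velocidad: v(t) = -24·exp(-3·t). La integral de la velocidad es la posición. Usando x(0) = 8, obtenemos x(t) = 8·exp(-3·t). De la ecuación de la posición x(t) = 8·exp(-3·t), sustituimos t = 1.0978692662726528 para obtener x = 0.296957497304771.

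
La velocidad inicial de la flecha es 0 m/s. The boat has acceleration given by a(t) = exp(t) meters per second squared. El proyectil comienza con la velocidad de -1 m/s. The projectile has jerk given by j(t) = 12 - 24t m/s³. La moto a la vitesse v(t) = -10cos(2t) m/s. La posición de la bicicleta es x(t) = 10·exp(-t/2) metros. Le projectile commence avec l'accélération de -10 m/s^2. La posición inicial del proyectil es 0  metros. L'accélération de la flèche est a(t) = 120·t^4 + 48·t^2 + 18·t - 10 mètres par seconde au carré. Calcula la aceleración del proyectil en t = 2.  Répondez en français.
Nous devons intégrer notre équation du jerk j(t) = 12 - 24·t 1 fois. En intégrant le jerk et en utilisant la condition initiale a(0) = -10, nous obtenons a(t) = -12·t^2 + 12·t - 10. En utilisant a(t) = -12·t^2 + 12·t - 10 et en substituant t = 2, nous trouvons a = -34.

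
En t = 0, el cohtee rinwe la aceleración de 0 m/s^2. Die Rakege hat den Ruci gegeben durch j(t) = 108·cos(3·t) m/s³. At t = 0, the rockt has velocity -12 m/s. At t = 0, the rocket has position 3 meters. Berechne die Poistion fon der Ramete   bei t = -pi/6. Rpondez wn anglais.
To solve this, we need to take 3 integrals of our jerk equation j(t) = 108·cos(3·t). Integrating jerk and using the initial condition a(0) = 0, we get a(t) = 36·sin(3·t). The integral of acceleration, with v(0) = -12, gives velocity: v(t) = -12·cos(3·t). The antiderivative of velocity is position. Using x(0) = 3, we get x(t) = 3 - 4·sin(3·t). From the given position equation x(t) = 3 - 4·sin(3·t), we substitute t = -pi/6 to get x = 7.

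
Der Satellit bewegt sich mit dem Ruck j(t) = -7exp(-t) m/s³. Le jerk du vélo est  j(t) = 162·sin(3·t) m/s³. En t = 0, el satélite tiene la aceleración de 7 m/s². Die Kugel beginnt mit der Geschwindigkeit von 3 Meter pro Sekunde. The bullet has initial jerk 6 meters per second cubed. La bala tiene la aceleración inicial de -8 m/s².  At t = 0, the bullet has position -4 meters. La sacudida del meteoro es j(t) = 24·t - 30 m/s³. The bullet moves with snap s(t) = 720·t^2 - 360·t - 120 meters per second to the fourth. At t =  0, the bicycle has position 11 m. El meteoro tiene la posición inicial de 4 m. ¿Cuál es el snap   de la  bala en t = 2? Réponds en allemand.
Wir haben den Snap s(t) = 720·t^2 - 360·t - 120. Durch Einsetzen von t = 2: s(2) = 2040.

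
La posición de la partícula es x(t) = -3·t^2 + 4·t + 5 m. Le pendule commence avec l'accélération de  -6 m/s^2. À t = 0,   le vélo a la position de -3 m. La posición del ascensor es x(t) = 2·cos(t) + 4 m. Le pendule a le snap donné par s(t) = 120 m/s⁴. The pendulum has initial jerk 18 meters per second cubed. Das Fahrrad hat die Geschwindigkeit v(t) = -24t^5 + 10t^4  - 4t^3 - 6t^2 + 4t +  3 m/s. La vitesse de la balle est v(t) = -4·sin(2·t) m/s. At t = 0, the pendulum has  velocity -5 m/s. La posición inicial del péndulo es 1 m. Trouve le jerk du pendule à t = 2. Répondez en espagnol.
Para resolver esto, necesitamos tomar 1 integral de nuestra ecuación del snap s(t) = 120. La integral del snap es la sacudida. Usando j(0) = 18, obtenemos j(t) = 120·t + 18. De la ecuación de la sacudida j(t) = 120·t + 18, sustituimos t = 2 para obtener j = 258.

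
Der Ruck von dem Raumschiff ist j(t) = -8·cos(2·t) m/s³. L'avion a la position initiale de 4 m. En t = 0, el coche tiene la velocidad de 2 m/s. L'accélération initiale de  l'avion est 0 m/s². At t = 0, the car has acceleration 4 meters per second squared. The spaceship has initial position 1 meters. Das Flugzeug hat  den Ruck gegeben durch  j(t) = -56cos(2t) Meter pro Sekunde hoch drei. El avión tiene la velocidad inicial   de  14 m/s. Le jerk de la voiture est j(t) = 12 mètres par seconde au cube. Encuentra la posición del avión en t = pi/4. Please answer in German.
Wir müssen das Integral unserer Gleichung für den Ruck j(t) = -56·cos(2·t) 3-mal finden. Die Stammfunktion von dem Ruck ist die Beschleunigung. Mit a(0) = 0 erhalten wir a(t) = -28·sin(2·t). Die Stammfunktion von der Beschleunigung, mit v(0) = 14, ergibt die Geschwindigkeit: v(t) = 14·cos(2·t). Die Stammfunktion von der Geschwindigkeit ist die Position. Mit x(0) = 4 erhalten wir x(t) = 7·sin(2·t) + 4. Aus der Gleichung für die Position x(t) = 7·sin(2·t) + 4, setzen wir t = pi/4 ein und erhalten x = 11.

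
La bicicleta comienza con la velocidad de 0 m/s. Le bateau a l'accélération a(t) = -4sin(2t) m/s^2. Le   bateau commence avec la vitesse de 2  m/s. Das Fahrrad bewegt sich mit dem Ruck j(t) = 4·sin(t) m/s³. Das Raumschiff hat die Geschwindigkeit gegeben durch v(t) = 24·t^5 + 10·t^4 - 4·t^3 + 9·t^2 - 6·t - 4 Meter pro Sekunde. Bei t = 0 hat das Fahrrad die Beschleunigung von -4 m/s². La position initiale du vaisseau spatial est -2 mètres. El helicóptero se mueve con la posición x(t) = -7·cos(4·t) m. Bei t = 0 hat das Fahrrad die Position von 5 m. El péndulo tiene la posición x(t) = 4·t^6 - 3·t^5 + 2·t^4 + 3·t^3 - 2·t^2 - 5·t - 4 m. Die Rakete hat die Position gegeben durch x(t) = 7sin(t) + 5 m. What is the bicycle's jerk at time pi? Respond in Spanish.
De la ecuación de la sacudida j(t) = 4·sin(t), sustituimos t = pi para obtener j = 0.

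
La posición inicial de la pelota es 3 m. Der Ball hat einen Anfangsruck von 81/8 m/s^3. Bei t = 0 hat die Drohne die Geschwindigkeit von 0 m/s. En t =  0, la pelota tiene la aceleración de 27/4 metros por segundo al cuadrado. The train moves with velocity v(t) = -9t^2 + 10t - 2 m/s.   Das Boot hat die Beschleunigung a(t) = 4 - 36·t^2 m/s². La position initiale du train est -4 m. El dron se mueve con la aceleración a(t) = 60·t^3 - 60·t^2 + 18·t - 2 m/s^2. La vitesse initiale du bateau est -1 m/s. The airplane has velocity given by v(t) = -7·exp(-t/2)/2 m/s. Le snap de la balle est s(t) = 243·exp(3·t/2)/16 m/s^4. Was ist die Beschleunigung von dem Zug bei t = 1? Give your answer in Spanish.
Partiendo de la velocidad v(t) = -9·t^2 + 10·t - 2, tomamos 1 derivada. La derivada de la velocidad da la aceleración: a(t) = 10 - 18·t. Tenemos la aceleración a(t) = 10 - 18·t. Sustituyendo t = 1: a(1) = -8.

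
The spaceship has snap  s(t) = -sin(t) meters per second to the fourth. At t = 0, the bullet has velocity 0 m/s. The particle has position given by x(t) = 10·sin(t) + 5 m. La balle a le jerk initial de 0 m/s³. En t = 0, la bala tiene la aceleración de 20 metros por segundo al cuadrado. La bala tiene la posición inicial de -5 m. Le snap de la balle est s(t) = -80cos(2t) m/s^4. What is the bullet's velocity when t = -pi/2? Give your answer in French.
Pour résoudre ceci, nous devons prendre 3 primitives de notre équation du snap s(t) = -80·cos(2·t). La primitive du snap, avec j(0) = 0, donne le jerk: j(t) = -40·sin(2·t). L'intégrale du jerk, avec a(0) = 20, donne l'accélération: a(t) = 20·cos(2·t). En prenant ∫a(t)dt et en appliquant v(0) = 0, nous trouvons v(t) = 10·sin(2·t). De l'équation de la vitesse v(t) = 10·sin(2·t), nous substituons t = -pi/2 pour obtenir v = 0.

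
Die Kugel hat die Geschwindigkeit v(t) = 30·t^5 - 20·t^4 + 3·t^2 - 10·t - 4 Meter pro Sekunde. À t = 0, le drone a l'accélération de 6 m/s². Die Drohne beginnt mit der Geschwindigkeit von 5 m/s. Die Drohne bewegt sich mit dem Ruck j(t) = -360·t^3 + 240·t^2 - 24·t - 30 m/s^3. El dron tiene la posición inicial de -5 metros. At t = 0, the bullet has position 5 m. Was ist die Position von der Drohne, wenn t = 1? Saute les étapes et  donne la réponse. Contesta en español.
La respuesta es -2.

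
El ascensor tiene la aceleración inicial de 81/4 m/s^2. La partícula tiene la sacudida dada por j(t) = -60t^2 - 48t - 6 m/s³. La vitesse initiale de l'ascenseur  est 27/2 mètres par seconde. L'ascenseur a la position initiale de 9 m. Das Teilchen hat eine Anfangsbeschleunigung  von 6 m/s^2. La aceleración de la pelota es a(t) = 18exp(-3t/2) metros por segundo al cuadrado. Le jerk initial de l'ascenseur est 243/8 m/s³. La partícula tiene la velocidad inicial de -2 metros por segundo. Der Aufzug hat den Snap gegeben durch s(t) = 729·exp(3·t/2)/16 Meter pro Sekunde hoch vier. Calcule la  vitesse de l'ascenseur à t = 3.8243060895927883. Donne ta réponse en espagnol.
Partiendo del snap s(t) = 729·exp(3·t/2)/16, tomamos 3 integrales. Integrando el snap y usando la condición inicial j(0) = 243/8, obtenemos j(t) = 243·exp(3·t/2)/8. La antiderivada de la sacudida, con a(0) = 81/4, da la aceleración: a(t) = 81·exp(3·t/2)/4. Tomando ∫a(t)dt y aplicando v(0) = 27/2, encontramos v(t) = 27·exp(3·t/2)/2. Tenemos la velocidad v(t) = 27·exp(3·t/2)/2. Sustituyendo t = 3.8243060895927883: v(3.8243060895927883) = 4184.52643926361.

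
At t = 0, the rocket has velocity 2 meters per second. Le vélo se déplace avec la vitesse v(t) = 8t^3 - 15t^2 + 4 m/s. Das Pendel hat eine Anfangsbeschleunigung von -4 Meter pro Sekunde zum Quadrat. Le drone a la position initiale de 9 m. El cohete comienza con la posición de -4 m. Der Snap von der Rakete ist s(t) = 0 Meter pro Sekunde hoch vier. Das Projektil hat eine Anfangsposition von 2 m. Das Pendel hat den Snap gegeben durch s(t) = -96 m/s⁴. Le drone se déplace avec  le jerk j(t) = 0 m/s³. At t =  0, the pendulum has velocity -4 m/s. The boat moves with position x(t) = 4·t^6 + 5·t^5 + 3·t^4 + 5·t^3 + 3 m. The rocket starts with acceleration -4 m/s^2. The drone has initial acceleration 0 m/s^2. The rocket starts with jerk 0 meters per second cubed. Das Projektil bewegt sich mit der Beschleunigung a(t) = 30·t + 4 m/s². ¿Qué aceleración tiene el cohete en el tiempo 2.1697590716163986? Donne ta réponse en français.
Pour résoudre ceci, nous devons prendre 2 primitives de notre équation du snap s(t) = 0. En intégrant le snap et en utilisant la condition initiale j(0) = 0, nous obtenons j(t) = 0. La primitive du jerk est l'accélération. En utilisant a(0) = -4, nous obtenons a(t) = -4. En utilisant a(t) = -4 et en substituant t = 2.1697590716163986, nous trouvons a = -4.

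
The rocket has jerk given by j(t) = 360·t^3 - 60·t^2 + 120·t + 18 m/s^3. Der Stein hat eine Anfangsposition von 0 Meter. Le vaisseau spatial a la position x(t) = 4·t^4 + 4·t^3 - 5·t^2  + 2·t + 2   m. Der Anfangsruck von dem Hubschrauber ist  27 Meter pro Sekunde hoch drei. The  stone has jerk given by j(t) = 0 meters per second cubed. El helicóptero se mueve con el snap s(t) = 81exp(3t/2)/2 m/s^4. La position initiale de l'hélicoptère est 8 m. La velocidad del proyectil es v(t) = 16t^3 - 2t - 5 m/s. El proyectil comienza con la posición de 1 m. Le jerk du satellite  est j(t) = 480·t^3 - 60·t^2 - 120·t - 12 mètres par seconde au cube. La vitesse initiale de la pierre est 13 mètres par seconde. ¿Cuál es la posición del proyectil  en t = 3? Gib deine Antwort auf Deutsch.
Wir müssen das Integral unserer Gleichung für die Geschwindigkeit v(t) = 16·t^3 - 2·t - 5 1-mal finden. Mit ∫v(t)dt und Anwendung von x(0) = 1, finden wir x(t) = 4·t^4 - t^2 - 5·t + 1. Aus der Gleichung für die Position x(t) = 4·t^4 - t^2 - 5·t + 1, setzen wir t = 3 ein und erhalten x = 301.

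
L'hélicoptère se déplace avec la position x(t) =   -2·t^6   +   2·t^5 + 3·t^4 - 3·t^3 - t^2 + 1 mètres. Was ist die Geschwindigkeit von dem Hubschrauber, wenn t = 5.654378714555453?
Wir müssen unsere Gleichung für die Position x(t) = -2·t^6 + 2·t^5 + 3·t^4 - 3·t^3 - t^2 + 1 1-mal ableiten. Die Ableitung von der Position ergibt die Geschwindigkeit: v(t) = -12·t^5 + 10·t^4 + 12·t^3 - 9·t^2 - 2·t. Wir haben die Geschwindigkeit v(t) = -12·t^5 + 10·t^4 + 12·t^3 - 9·t^2 - 2·t. Durch Einsetzen von t = 5.654378714555453: v(5.654378714555453) = -57267.0495199549.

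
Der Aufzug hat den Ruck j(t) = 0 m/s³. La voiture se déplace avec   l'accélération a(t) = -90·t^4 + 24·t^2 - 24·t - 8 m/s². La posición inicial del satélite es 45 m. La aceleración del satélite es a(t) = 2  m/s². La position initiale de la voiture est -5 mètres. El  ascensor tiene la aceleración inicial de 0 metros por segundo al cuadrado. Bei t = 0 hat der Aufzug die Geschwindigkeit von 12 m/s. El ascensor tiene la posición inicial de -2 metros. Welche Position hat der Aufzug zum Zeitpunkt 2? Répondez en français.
Nous devons intégrer notre équation du jerk j(t) = 0 3 fois. En prenant ∫j(t)dt et en appliquant a(0) = 0, nous trouvons a(t) = 0. En prenant ∫a(t)dt et en appliquant v(0) = 12, nous trouvons v(t) = 12. L'intégrale de la vitesse est la position. En utilisant x(0) = -2, nous obtenons x(t) = 12·t - 2. De l'équation de la position x(t) = 12·t - 2, nous substituons t = 2 pour obtenir x = 22.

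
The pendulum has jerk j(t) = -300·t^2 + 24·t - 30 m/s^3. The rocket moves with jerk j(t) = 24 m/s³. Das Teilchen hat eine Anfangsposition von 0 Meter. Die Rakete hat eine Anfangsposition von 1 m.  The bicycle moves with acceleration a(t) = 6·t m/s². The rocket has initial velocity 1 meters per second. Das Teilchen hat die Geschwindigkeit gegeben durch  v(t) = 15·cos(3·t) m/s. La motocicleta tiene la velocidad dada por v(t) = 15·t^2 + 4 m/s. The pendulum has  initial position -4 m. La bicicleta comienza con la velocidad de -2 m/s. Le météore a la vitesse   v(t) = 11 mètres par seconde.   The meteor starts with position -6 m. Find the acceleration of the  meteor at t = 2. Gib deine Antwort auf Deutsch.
Wir müssen unsere Gleichung für die Geschwindigkeit v(t) = 11 1-mal ableiten. Durch Ableiten von der Geschwindigkeit erhalten wir die Beschleunigung: a(t) = 0. Aus der Gleichung für die Beschleunigung a(t) = 0, setzen wir t = 2 ein und erhalten a = 0.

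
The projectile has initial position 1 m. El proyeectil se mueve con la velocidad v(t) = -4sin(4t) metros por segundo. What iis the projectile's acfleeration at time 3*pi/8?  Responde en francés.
En partant de la vitesse v(t) = -4·sin(4·t), nous prenons 1 dérivée. En prenant d/dt de v(t), nous trouvons a(t) = -16·cos(4·t). En utilisant a(t) = -16·cos(4·t) et en substituant t = 3*pi/8, nous trouvons a = 0.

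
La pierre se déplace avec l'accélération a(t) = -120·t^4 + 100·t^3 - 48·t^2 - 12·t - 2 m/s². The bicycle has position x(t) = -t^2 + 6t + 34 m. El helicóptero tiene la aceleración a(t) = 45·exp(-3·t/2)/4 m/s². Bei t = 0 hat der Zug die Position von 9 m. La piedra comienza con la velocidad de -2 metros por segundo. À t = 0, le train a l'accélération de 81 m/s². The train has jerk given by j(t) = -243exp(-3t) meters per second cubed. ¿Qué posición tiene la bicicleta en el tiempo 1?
De la ecuación de la posición x(t) = -t^2 + 6·t + 34, sustituimos t = 1 para obtener x = 39.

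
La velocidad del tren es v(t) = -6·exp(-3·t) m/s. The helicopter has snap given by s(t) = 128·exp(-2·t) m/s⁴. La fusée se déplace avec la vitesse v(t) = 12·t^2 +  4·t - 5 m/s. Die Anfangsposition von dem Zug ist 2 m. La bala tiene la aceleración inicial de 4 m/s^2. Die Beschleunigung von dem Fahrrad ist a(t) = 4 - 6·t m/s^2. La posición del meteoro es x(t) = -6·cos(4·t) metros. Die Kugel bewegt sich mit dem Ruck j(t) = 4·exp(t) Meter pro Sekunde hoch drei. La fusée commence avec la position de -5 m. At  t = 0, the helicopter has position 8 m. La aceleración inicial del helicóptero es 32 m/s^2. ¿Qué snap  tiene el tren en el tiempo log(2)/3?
Partiendo de la velocidad v(t) = -6·exp(-3·t), tomamos 3 derivadas. Derivando la velocidad, obtenemos la aceleración: a(t) = 18·exp(-3·t). La derivada de la aceleración da la sacudida: j(t) = -54·exp(-3·t). Derivando la sacudida, obtenemos el snap: s(t) = 162·exp(-3·t). Tenemos el snap s(t) = 162·exp(-3·t). Sustituyendo t = log(2)/3: s(log(2)/3) = 81.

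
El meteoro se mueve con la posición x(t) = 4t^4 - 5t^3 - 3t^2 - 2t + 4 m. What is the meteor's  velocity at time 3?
Starting from position x(t) = 4·t^4 - 5·t^3 - 3·t^2 - 2·t + 4, we take 1 derivative. The derivative of position gives velocity: v(t) = 16·t^3 - 15·t^2 - 6·t - 2. Using v(t) = 16·t^3 - 15·t^2 - 6·t - 2 and substituting t = 3, we find v = 277.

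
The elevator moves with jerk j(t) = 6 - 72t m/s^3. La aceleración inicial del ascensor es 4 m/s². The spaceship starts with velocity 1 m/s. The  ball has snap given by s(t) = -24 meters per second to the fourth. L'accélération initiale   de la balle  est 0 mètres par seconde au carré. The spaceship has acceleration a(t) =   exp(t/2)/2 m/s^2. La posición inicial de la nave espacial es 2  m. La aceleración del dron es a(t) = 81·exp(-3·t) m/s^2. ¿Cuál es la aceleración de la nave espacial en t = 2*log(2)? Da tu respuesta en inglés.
We have acceleration a(t) = exp(t/2)/2. Substituting t = 2*log(2): a(2*log(2)) = 1.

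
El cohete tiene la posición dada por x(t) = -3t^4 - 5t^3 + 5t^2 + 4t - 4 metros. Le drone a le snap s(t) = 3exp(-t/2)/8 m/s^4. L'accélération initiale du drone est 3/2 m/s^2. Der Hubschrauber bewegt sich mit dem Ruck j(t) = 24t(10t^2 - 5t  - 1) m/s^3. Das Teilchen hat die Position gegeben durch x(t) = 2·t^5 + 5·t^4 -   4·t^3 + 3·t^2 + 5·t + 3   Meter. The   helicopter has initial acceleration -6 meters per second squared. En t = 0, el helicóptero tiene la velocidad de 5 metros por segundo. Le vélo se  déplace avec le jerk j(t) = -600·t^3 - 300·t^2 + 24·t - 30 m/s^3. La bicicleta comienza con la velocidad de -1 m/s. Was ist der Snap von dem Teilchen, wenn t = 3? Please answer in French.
Nous devons dériver notre équation de la position x(t) = 2·t^5 + 5·t^4 - 4·t^3 + 3·t^2 + 5·t + 3 4 fois. La dérivée de la position donne la vitesse: v(t) = 10·t^4 + 20·t^3 - 12·t^2 + 6·t + 5. La dérivée de la vitesse donne l'accélération: a(t) = 40·t^3 + 60·t^2 - 24·t + 6. En prenant d/dt de a(t), nous trouvons j(t) = 120·t^2 + 120·t - 24. En dérivant le jerk, nous obtenons le snap: s(t) = 240·t + 120. Nous avons le snap s(t) = 240·t + 120. En substituant t = 3: s(3) = 840.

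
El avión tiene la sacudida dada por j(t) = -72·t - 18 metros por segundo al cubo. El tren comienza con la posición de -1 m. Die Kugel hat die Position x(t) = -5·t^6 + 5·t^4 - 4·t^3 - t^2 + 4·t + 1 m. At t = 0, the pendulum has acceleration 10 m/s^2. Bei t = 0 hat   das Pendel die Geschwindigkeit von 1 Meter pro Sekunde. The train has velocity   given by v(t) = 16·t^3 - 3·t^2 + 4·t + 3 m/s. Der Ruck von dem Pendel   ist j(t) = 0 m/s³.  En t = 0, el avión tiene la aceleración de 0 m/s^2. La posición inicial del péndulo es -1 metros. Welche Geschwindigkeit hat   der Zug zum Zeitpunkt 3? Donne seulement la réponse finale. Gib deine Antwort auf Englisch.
At t = 3, v = 420.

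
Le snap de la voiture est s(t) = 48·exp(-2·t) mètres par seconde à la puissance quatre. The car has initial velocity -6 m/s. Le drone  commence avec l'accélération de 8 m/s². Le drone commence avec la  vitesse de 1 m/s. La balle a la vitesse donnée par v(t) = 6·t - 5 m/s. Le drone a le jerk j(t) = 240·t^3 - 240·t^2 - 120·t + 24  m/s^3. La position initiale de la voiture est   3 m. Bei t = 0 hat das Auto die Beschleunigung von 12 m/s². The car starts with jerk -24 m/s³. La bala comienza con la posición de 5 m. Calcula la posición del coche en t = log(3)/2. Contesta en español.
Necesitamos integrar nuestra ecuación del snap s(t) = 48·exp(-2·t) 4 veces. Integrando el snap y usando la condición inicial j(0) = -24, obtenemos j(t) = -24·exp(-2·t). La integral de la sacudida, con a(0) = 12, da la aceleración: a(t) = 12·exp(-2·t). Tomando ∫a(t)dt y aplicando v(0) = -6, encontramos v(t) = -6·exp(-2·t). La integral de la velocidad, con x(0) = 3, da la posición: x(t) = 3·exp(-2·t). Usando x(t) = 3·exp(-2·t) y sustituyendo t = log(3)/2, encontramos x = 1.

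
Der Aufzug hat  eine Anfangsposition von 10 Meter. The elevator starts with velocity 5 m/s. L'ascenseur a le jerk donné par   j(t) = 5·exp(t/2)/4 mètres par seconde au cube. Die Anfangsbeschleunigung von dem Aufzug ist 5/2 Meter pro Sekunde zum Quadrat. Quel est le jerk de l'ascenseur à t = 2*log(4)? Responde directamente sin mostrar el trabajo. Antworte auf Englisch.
The jerk at t = 2*log(4) is j = 5.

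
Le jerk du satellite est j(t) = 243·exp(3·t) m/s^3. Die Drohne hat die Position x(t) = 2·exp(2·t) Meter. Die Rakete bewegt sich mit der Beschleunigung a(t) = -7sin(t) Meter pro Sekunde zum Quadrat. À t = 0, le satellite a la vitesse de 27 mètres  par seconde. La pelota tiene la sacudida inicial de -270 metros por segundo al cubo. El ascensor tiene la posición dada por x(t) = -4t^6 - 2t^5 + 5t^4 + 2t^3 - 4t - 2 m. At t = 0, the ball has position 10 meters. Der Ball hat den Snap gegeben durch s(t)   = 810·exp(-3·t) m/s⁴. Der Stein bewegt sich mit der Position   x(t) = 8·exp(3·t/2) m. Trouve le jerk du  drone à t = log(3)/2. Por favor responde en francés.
Pour résoudre ceci, nous devons prendre 3 dérivées de notre équation de la position x(t) = 2·exp(2·t). En prenant d/dt de x(t), nous trouvons v(t) = 4·exp(2·t). En dérivant la vitesse, nous obtenons l'accélération: a(t) = 8·exp(2·t). La dérivée de l'accélération donne le jerk: j(t) = 16·exp(2·t). En utilisant j(t) = 16·exp(2·t) et en substituant t = log(3)/2, nous trouvons j = 48.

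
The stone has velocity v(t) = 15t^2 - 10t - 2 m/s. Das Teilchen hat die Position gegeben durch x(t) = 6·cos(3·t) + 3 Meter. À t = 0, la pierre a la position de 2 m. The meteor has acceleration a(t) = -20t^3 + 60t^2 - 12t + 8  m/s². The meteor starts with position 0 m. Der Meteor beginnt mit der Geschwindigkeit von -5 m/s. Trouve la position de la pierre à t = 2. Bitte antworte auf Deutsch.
Ausgehend von der Geschwindigkeit v(t) = 15·t^2 - 10·t - 2, nehmen wir 1 Stammfunktion. Die Stammfunktion von der Geschwindigkeit ist die Position. Mit x(0) = 2 erhalten wir x(t) = 5·t^3 - 5·t^2 - 2·t + 2. Mit x(t) = 5·t^3 - 5·t^2 - 2·t + 2 und Einsetzen von t = 2, finden wir x = 18.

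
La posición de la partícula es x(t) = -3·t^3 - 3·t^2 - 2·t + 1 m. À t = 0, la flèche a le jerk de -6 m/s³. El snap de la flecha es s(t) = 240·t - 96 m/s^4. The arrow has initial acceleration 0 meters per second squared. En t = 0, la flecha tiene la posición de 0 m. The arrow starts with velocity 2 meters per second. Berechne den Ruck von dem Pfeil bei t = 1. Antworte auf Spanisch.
Debemos encontrar la antiderivada de nuestra ecuación del snap s(t) = 240·t - 96 1 vez. Integrando el snap y usando la condición inicial j(0) = -6, obtenemos j(t) = 120·t^2 - 96·t - 6. Usando j(t) = 120·t^2 - 96·t - 6 y sustituyendo t = 1, encontramos j = 18.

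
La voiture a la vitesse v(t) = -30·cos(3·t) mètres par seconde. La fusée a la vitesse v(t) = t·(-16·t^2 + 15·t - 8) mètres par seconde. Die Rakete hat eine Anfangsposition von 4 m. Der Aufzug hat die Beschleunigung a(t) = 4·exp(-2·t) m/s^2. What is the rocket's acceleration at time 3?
Starting from velocity v(t) = t·(-16·t^2 + 15·t - 8), we take 1 derivative. Differentiating velocity, we get acceleration: a(t) = -16·t^2 + t·(15 - 32·t) + 15·t - 8. From the given acceleration equation a(t) = -16·t^2 + t·(15 - 32·t) + 15·t - 8, we substitute t = 3 to get a = -350.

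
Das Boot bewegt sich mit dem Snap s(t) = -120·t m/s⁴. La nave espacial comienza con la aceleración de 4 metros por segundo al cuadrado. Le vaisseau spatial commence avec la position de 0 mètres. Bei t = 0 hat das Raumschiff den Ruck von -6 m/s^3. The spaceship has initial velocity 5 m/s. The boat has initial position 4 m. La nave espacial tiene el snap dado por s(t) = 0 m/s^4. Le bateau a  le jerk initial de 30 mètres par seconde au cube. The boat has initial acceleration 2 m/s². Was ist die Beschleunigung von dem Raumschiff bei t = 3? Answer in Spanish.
Debemos encontrar la antiderivada de nuestra ecuación del snap s(t) = 0 2 veces. La antiderivada del snap, con j(0) = -6, da la sacudida: j(t) = -6. La integral de la sacudida, con a(0) = 4, da la aceleración: a(t) = 4 - 6·t. Usando a(t) = 4 - 6·t y sustituyendo t = 3, encontramos a = -14.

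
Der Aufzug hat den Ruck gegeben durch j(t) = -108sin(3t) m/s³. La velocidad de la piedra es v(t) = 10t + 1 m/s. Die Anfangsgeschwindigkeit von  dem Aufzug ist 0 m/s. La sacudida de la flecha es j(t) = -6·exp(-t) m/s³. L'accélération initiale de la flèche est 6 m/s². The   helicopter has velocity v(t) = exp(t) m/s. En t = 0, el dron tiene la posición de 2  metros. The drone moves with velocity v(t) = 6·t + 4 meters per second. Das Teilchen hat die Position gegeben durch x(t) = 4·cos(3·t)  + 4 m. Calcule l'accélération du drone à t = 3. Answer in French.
Nous devons dériver notre équation de la vitesse v(t) = 6·t + 4 1 fois. La dérivée de la vitesse donne l'accélération: a(t) = 6. En utilisant a(t) = 6 et en substituant t = 3, nous trouvons a = 6.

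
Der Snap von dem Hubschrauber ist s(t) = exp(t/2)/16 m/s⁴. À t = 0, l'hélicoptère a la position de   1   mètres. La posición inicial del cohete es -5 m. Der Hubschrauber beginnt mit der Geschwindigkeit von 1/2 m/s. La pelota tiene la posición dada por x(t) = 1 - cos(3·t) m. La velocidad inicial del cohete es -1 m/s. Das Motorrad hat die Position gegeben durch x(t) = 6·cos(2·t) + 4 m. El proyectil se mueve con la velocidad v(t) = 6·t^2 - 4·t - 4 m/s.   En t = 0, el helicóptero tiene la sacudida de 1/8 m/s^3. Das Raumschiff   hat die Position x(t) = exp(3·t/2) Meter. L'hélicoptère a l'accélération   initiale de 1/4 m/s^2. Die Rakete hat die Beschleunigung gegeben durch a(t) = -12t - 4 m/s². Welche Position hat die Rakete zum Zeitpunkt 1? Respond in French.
Pour résoudre ceci, nous devons prendre 2 intégrales de notre équation de l'accélération a(t) = -12·t - 4. En prenant ∫a(t)dt et en appliquant v(0) = -1, nous trouvons v(t) = -6·t^2 - 4·t - 1. En intégrant la vitesse et en utilisant la condition initiale x(0) = -5, nous obtenons x(t) = -2·t^3 - 2·t^2 - t - 5. De l'équation de la position x(t) = -2·t^3 - 2·t^2 - t - 5, nous substituons t = 1 pour obtenir x = -10.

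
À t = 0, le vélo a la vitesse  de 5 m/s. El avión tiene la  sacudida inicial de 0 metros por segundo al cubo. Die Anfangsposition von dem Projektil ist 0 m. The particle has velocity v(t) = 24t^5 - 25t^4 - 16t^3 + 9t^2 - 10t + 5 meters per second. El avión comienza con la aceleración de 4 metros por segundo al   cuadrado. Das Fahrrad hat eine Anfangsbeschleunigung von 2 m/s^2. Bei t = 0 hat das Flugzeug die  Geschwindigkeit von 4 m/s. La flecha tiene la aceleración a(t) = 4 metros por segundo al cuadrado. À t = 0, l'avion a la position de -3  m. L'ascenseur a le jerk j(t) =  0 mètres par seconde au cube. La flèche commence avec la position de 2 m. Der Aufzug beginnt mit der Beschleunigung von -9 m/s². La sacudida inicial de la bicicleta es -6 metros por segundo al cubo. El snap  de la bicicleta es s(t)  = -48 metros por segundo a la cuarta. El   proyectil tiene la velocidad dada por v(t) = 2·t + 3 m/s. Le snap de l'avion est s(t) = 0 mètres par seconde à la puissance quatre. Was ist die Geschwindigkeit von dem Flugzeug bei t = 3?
Um dies zu lösen, müssen wir 3 Integrale unserer Gleichung für den Snap s(t) = 0 finden. Durch Integration von dem Snap und Verwendung der Anfangsbedingung j(0) = 0, erhalten wir j(t) = 0. Die Stammfunktion von dem Ruck, mit a(0) = 4, ergibt die Beschleunigung: a(t) = 4. Das Integral von der Beschleunigung ist die Geschwindigkeit. Mit v(0) = 4 erhalten wir v(t) = 4·t + 4. Aus der Gleichung für die Geschwindigkeit v(t) = 4·t + 4, setzen wir t = 3 ein und erhalten v = 16.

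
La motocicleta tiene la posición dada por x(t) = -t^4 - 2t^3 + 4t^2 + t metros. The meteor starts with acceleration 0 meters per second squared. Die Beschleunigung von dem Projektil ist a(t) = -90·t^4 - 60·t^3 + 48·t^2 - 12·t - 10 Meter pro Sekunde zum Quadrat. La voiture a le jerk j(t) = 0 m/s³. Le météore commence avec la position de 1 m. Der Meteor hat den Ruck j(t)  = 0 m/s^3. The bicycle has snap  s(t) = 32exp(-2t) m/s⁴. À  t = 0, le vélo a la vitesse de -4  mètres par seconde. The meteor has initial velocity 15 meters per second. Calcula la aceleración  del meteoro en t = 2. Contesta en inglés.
To solve this, we need to take 1 integral of our jerk equation j(t) = 0. The antiderivative of jerk is acceleration. Using a(0) = 0, we get a(t) = 0. We have acceleration a(t) = 0. Substituting t = 2: a(2) = 0.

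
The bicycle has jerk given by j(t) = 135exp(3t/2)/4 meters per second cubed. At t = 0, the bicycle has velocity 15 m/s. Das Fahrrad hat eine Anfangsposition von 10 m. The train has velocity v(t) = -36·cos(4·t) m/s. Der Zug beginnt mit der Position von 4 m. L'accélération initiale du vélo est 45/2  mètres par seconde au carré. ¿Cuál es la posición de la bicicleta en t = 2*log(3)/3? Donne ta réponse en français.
En partant du jerk j(t) = 135·exp(3·t/2)/4, nous prenons 3 primitives. En prenant ∫j(t)dt et en appliquant a(0) = 45/2, nous trouvons a(t) = 45·exp(3·t/2)/2. En prenant ∫a(t)dt et en appliquant v(0) = 15, nous trouvons v(t) = 15·exp(3·t/2). En intégrant la vitesse et en utilisant la condition initiale x(0) = 10, nous obtenons x(t) = 10·exp(3·t/2). En utilisant x(t) = 10·exp(3·t/2) et en substituant t = 2*log(3)/3, nous trouvons x = 30.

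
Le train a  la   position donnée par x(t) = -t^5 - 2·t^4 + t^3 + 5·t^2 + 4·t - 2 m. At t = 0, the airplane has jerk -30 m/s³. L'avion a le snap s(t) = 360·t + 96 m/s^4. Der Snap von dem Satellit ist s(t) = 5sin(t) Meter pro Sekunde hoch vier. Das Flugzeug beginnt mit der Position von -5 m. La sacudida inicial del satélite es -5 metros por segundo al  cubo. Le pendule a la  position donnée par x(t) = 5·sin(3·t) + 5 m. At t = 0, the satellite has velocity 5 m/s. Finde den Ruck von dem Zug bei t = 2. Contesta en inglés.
Starting from position x(t) = -t^5 - 2·t^4 + t^3 + 5·t^2 + 4·t - 2, we take 3 derivatives. The derivative of position gives velocity: v(t) = -5·t^4 - 8·t^3 + 3·t^2 + 10·t + 4. Taking d/dt of v(t), we find a(t) = -20·t^3 - 24·t^2 + 6·t + 10. Differentiating acceleration, we get jerk: j(t) = -60·t^2 - 48·t + 6. From the given jerk equation j(t) = -60·t^2 - 48·t + 6, we substitute t = 2 to get j = -330.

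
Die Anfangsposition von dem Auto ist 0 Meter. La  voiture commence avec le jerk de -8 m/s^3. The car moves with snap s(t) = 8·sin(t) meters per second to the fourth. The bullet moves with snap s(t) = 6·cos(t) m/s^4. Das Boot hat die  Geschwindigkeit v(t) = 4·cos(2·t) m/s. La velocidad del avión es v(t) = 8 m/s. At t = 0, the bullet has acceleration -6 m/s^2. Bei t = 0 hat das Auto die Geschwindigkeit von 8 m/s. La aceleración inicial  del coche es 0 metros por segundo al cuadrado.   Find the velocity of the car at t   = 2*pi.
Starting from snap s(t) = 8·sin(t), we take 3 antiderivatives. Finding the integral of s(t) and using j(0) = -8: j(t) = -8·cos(t). The antiderivative of jerk is acceleration. Using a(0) = 0, we get a(t) = -8·sin(t). The antiderivative of acceleration, with v(0) = 8, gives velocity: v(t) = 8·cos(t). Using v(t) = 8·cos(t) and substituting t = 2*pi, we find v = 8.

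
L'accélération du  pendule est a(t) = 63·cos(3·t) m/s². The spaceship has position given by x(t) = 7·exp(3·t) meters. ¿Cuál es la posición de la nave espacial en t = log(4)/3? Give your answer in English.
From the given position equation x(t) = 7·exp(3·t), we substitute t = log(4)/3 to get x = 28.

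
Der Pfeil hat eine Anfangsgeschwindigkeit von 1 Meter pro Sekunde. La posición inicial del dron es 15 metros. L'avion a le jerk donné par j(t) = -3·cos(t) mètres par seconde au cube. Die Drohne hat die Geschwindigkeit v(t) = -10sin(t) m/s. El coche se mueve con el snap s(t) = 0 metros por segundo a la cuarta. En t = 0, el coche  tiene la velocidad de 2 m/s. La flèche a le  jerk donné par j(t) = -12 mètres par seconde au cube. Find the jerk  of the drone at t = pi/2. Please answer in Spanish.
Para resolver esto, necesitamos tomar 2 derivadas de nuestra ecuación de la velocidad v(t) = -10·sin(t). Tomando d/dt de v(t), encontramos a(t) = -10·cos(t). Derivando la aceleración, obtenemos la sacudida: j(t) = 10·sin(t). Usando j(t) = 10·sin(t) y sustituyendo t = pi/2, encontramos j = 10.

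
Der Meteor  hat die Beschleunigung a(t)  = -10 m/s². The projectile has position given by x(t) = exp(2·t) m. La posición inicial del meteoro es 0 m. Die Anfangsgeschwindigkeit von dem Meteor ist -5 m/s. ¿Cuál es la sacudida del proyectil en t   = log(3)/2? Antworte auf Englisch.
We must differentiate our position equation x(t) = exp(2·t) 3 times. Taking d/dt of x(t), we find v(t) = 2·exp(2·t). Differentiating velocity, we get acceleration: a(t) = 4·exp(2·t). Taking d/dt of a(t), we find j(t) = 8·exp(2·t). We have jerk j(t) = 8·exp(2·t). Substituting t = log(3)/2: j(log(3)/2) = 24.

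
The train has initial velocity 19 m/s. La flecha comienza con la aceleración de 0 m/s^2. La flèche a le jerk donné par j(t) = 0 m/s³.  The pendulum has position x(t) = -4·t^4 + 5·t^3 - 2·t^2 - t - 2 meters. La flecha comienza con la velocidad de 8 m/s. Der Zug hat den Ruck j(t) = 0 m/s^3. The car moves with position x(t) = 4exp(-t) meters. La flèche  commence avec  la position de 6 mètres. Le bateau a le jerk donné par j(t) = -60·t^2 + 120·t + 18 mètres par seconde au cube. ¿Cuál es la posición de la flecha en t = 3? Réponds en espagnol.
Partiendo de la sacudida j(t) = 0, tomamos 3 antiderivadas. Tomando ∫j(t)dt y aplicando a(0) = 0, encontramos a(t) = 0. Integrando la aceleración y usando la condición inicial v(0) = 8, obtenemos v(t) = 8. Integrando la velocidad y usando la condición inicial x(0) = 6, obtenemos x(t) = 8·t + 6. Tenemos la posición x(t) = 8·t + 6. Sustituyendo t = 3: x(3) = 30.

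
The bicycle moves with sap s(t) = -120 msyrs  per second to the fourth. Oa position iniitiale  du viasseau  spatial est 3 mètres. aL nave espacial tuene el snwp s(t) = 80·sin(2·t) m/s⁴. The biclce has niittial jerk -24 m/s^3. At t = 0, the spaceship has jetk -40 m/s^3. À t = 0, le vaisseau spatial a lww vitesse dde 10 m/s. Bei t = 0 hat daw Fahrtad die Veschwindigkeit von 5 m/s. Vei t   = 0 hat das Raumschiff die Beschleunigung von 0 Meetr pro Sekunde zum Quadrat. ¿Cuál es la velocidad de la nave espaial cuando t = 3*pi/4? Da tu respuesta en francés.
En partant du snap s(t) = 80·sin(2·t), nous prenons 3 intégrales. L'intégrale du snap est le jerk. En utilisant j(0) = -40, nous obtenons j(t) = -40·cos(2·t). En intégrant le jerk et en utilisant la condition initiale a(0) = 0, nous obtenons a(t) = -20·sin(2·t). La primitive de l'accélération est la vitesse. En utilisant v(0) = 10, nous obtenons v(t) = 10·cos(2·t). Nous avons la vitesse v(t) = 10·cos(2·t). En substituant t = 3*pi/4: v(3*pi/4) = 0.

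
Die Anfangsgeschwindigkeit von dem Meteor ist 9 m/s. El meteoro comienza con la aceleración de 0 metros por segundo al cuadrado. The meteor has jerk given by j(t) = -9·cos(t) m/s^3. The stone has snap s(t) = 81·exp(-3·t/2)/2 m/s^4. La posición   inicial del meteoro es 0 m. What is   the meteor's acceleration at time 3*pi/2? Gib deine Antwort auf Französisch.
En partant du jerk j(t) = -9·cos(t), nous prenons 1 primitive. La primitive du jerk, avec a(0) = 0, donne l'accélération: a(t) = -9·sin(t). En utilisant a(t) = -9·sin(t) et en substituant t = 3*pi/2, nous trouvons a = 9.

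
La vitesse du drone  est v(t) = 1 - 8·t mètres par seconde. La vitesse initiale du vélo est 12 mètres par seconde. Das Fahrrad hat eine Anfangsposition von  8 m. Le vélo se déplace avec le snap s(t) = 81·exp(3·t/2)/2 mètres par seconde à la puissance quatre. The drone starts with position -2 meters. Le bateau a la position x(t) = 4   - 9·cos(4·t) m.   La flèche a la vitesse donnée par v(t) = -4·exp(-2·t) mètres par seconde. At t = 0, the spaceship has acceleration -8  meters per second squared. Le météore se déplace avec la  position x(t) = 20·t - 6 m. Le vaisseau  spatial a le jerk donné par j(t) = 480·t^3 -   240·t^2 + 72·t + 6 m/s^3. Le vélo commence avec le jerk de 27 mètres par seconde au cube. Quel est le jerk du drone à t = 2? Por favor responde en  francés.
En partant de la vitesse v(t) = 1 - 8·t, nous prenons 2 dérivées. En prenant d/dt de v(t), nous trouvons a(t) = -8. La dérivée de l'accélération donne le jerk: j(t) = 0. De l'équation du jerk j(t) = 0, nous substituons t = 2 pour obtenir j = 0.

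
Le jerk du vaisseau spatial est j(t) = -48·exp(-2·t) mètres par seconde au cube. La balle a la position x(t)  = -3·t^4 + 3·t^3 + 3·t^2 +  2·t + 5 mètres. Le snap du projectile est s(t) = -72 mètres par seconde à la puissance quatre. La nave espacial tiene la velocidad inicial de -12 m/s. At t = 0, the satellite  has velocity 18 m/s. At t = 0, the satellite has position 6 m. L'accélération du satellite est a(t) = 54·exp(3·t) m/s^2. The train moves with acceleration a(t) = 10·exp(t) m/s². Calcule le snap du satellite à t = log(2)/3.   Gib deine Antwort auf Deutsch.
Um dies zu lösen, müssen wir 2 Ableitungen unserer Gleichung für die Beschleunigung a(t) = 54·exp(3·t) nehmen. Mit d/dt von a(t) finden wir j(t) = 162·exp(3·t). Durch Ableiten von dem Ruck erhalten wir den Snap: s(t) = 486·exp(3·t). Aus der Gleichung für den Snap s(t) = 486·exp(3·t), setzen wir t = log(2)/3 ein und erhalten s = 972.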